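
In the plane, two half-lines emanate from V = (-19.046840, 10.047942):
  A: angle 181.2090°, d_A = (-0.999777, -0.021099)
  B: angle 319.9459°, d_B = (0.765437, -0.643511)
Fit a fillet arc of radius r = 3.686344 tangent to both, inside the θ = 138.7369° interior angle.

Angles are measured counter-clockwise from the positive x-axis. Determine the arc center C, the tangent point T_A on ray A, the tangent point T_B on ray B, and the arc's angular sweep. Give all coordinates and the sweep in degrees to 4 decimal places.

center=(-20.3567,6.3331) T_A=(-20.4345,10.0187) T_B=(-17.9845,9.1548) sweep=41.2631

bisector direction at 250.5775° = (-0.332532,-0.943092)
center distance |VC| = r/sin(θ/2) = 3.686344/sin(69.3684°) = 3.938967
C = V + |VC|·bis = (-20.3567,6.3331)
T_A = V + ((C−V)·d_A)·d_A = V + 1.3879·d_A = (-20.4345,10.0187)
T_B = V + ((C−V)·d_B)·d_B = V + 1.3879·d_B = (-17.9845,9.1548)
sweep = 180° − θ = 41.2631°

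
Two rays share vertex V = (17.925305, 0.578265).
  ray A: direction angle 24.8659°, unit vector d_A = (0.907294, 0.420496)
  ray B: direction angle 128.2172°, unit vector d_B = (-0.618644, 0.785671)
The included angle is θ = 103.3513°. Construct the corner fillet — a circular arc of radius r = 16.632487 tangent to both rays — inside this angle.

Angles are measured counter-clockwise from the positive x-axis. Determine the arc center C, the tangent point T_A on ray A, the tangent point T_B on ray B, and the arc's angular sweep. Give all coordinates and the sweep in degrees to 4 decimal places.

bisector direction at 76.5416° = (0.232740,0.972539)
center distance |VC| = r/sin(θ/2) = 16.632487/sin(51.6756°) = 21.201037
C = V + |VC|·bis = (22.8596,21.1971)
T_A = V + ((C−V)·d_A)·d_A = V + 13.1470·d_A = (29.8535,6.1065)
T_B = V + ((C−V)·d_B)·d_B = V + 13.1470·d_B = (9.7920,10.9075)
sweep = 180° − θ = 76.6487°

center=(22.8596,21.1971) T_A=(29.8535,6.1065) T_B=(9.7920,10.9075) sweep=76.6487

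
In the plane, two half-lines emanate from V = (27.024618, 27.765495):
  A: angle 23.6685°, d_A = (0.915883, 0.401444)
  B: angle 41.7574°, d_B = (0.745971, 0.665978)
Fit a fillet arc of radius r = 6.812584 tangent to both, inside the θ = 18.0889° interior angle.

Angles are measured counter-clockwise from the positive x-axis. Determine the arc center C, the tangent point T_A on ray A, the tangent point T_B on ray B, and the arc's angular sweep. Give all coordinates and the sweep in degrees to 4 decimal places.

bisector direction at 32.7129° = (0.841389,0.540431)
center distance |VC| = r/sin(θ/2) = 6.812584/sin(9.0444°) = 43.336865
C = V + |VC|·bis = (63.4878,51.1861)
T_A = V + ((C−V)·d_A)·d_A = V + 42.7980·d_A = (66.2226,44.9465)
T_B = V + ((C−V)·d_B)·d_B = V + 42.7980·d_B = (58.9507,56.2681)
sweep = 180° − θ = 161.9111°

center=(63.4878,51.1861) T_A=(66.2226,44.9465) T_B=(58.9507,56.2681) sweep=161.9111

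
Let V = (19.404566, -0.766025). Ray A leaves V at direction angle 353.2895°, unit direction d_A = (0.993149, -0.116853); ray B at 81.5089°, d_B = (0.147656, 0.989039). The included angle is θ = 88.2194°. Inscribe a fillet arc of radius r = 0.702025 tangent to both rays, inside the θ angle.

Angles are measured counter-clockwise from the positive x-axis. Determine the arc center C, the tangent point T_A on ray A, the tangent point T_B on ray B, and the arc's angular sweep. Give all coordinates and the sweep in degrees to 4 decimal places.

center=(20.2058,-0.1534) T_A=(20.1238,-0.8506) T_B=(19.5115,-0.0498) sweep=91.7806

bisector direction at 37.3992° = (0.794423,0.607365)
center distance |VC| = r/sin(θ/2) = 0.702025/sin(44.1097°) = 1.008607
C = V + |VC|·bis = (20.2058,-0.1534)
T_A = V + ((C−V)·d_A)·d_A = V + 0.7242·d_A = (20.1238,-0.8506)
T_B = V + ((C−V)·d_B)·d_B = V + 0.7242·d_B = (19.5115,-0.0498)
sweep = 180° − θ = 91.7806°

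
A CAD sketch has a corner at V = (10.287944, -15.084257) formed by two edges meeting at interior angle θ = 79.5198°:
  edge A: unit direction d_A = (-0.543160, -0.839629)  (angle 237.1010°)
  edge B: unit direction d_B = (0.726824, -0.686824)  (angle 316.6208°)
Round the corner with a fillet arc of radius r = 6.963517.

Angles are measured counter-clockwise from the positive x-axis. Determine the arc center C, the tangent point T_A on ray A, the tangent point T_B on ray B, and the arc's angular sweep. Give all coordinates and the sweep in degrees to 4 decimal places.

bisector direction at 276.8609° = (0.119459,-0.992839)
center distance |VC| = r/sin(θ/2) = 6.963517/sin(39.7599°) = 10.887779
C = V + |VC|·bis = (11.5886,-25.8941)
T_A = V + ((C−V)·d_A)·d_A = V + 8.3698·d_A = (5.7418,-22.1118)
T_B = V + ((C−V)·d_B)·d_B = V + 8.3698·d_B = (16.3713,-20.8328)
sweep = 180° − θ = 100.4802°

center=(11.5886,-25.8941) T_A=(5.7418,-22.1118) T_B=(16.3713,-20.8328) sweep=100.4802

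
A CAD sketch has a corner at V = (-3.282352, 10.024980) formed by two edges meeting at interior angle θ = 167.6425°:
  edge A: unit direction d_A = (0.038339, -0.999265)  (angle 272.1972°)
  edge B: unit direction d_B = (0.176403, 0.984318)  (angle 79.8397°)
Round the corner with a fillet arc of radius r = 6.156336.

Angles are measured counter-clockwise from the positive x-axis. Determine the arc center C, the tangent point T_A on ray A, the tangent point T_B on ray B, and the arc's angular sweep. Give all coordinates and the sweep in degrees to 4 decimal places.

bisector direction at 356.0185° = (0.997586,-0.069435)
center distance |VC| = r/sin(θ/2) = 6.156336/sin(83.8213°) = 6.192307
C = V + |VC|·bis = (2.8950,9.5950)
T_A = V + ((C−V)·d_A)·d_A = V + 0.6665·d_A = (-3.2568,9.3590)
T_B = V + ((C−V)·d_B)·d_B = V + 0.6665·d_B = (-3.1648,10.6810)
sweep = 180° − θ = 12.3575°

center=(2.8950,9.5950) T_A=(-3.2568,9.3590) T_B=(-3.1648,10.6810) sweep=12.3575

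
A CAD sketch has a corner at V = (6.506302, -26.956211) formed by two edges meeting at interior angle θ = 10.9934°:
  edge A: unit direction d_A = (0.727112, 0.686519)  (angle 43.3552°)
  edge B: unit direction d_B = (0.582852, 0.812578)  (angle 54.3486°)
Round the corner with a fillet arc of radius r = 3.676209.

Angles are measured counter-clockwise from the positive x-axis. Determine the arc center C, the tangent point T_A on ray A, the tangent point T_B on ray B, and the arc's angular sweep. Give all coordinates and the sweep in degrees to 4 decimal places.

center=(31.7596,1.9432) T_A=(34.2834,-0.7298) T_B=(28.7724,4.0859) sweep=169.0066

bisector direction at 48.8519° = (0.658008,0.753011)
center distance |VC| = r/sin(θ/2) = 3.676209/sin(5.4967°) = 38.378428
C = V + |VC|·bis = (31.7596,1.9432)
T_A = V + ((C−V)·d_A)·d_A = V + 38.2020·d_A = (34.2834,-0.7298)
T_B = V + ((C−V)·d_B)·d_B = V + 38.2020·d_B = (28.7724,4.0859)
sweep = 180° − θ = 169.0066°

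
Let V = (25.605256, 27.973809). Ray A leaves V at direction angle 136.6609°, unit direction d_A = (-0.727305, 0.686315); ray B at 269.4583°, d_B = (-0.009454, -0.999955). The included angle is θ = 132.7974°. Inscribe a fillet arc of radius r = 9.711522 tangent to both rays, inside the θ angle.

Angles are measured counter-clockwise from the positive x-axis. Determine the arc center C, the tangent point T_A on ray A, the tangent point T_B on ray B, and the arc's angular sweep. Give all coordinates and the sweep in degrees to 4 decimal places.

center=(15.8541,23.8227) T_A=(22.5192,30.8859) T_B=(25.5651,23.7309) sweep=47.2026

bisector direction at 203.0596° = (-0.920098,-0.391688)
center distance |VC| = r/sin(θ/2) = 9.711522/sin(66.3987°) = 10.598007
C = V + |VC|·bis = (15.8541,23.8227)
T_A = V + ((C−V)·d_A)·d_A = V + 4.2431·d_A = (22.5192,30.8859)
T_B = V + ((C−V)·d_B)·d_B = V + 4.2431·d_B = (25.5651,23.7309)
sweep = 180° − θ = 47.2026°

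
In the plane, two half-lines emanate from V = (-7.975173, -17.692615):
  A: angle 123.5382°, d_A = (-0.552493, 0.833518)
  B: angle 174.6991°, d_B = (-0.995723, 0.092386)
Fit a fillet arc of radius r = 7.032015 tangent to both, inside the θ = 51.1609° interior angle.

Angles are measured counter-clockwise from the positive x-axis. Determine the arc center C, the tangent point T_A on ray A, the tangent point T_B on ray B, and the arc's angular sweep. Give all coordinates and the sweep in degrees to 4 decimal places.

bisector direction at 149.1187° = (-0.858232,0.513262)
center distance |VC| = r/sin(θ/2) = 7.032015/sin(25.5804°) = 16.286181
C = V + |VC|·bis = (-21.9525,-9.3335)
T_A = V + ((C−V)·d_A)·d_A = V + 14.6898·d_A = (-16.0912,-5.4484)
T_B = V + ((C−V)·d_B)·d_B = V + 14.6898·d_B = (-22.6022,-16.3355)
sweep = 180° − θ = 128.8391°

center=(-21.9525,-9.3335) T_A=(-16.0912,-5.4484) T_B=(-22.6022,-16.3355) sweep=128.8391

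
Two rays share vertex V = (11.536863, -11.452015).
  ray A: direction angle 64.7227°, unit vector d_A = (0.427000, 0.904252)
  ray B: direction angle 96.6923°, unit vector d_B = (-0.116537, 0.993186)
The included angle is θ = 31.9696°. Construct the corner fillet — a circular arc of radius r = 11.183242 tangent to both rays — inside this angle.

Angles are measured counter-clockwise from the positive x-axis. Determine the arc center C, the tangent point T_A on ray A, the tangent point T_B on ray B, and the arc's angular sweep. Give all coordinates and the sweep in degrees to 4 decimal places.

bisector direction at 80.7075° = (0.161475,0.986877)
center distance |VC| = r/sin(θ/2) = 11.183242/sin(15.9848°) = 40.609875
C = V + |VC|·bis = (18.0943,28.6249)
T_A = V + ((C−V)·d_A)·d_A = V + 39.0397·d_A = (28.2068,23.8497)
T_B = V + ((C−V)·d_B)·d_B = V + 39.0397·d_B = (6.9873,27.3217)
sweep = 180° − θ = 148.0304°

center=(18.0943,28.6249) T_A=(28.2068,23.8497) T_B=(6.9873,27.3217) sweep=148.0304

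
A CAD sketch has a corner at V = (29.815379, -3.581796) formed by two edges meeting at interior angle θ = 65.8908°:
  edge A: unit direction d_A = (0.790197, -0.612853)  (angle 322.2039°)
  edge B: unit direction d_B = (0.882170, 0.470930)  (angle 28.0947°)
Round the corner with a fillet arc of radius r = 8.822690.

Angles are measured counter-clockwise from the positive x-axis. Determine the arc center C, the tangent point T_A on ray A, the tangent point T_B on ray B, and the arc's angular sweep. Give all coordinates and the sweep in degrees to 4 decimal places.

center=(45.9802,-4.9536) T_A=(40.5732,-11.9253) T_B=(41.8254,2.8295) sweep=114.1092

bisector direction at 355.1493° = (0.996418,-0.084560)
center distance |VC| = r/sin(θ/2) = 8.822690/sin(32.9454°) = 16.222964
C = V + |VC|·bis = (45.9802,-4.9536)
T_A = V + ((C−V)·d_A)·d_A = V + 13.6141·d_A = (40.5732,-11.9253)
T_B = V + ((C−V)·d_B)·d_B = V + 13.6141·d_B = (41.8254,2.8295)
sweep = 180° − θ = 114.1092°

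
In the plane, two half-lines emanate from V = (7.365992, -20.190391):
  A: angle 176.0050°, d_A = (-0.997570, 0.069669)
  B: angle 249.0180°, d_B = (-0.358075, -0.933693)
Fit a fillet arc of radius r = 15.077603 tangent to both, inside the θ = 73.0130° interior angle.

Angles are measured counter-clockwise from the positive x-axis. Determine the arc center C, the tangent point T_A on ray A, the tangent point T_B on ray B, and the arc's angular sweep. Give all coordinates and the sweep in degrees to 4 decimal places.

bisector direction at 212.5115° = (-0.843284,-0.537469)
center distance |VC| = r/sin(θ/2) = 15.077603/sin(36.5065°) = 25.344173
C = V + |VC|·bis = (-14.0063,-33.8121)
T_A = V + ((C−V)·d_A)·d_A = V + 20.3714·d_A = (-12.9559,-18.7711)
T_B = V + ((C−V)·d_B)·d_B = V + 20.3714·d_B = (0.0715,-39.2110)
sweep = 180° − θ = 106.9870°

center=(-14.0063,-33.8121) T_A=(-12.9559,-18.7711) T_B=(0.0715,-39.2110) sweep=106.9870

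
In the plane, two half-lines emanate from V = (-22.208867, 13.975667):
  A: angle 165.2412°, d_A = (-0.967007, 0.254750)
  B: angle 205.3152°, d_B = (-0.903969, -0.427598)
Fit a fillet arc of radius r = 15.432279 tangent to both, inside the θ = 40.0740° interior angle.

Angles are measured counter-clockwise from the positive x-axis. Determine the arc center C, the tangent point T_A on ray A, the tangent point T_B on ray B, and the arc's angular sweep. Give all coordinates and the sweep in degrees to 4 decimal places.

center=(-67.0589,9.8323) T_A=(-63.1276,24.7554) T_B=(-60.4601,-4.1180) sweep=139.9260

bisector direction at 185.2782° = (-0.995760,-0.091992)
center distance |VC| = r/sin(θ/2) = 15.432279/sin(20.0370°) = 45.041061
C = V + |VC|·bis = (-67.0589,9.8323)
T_A = V + ((C−V)·d_A)·d_A = V + 42.3148·d_A = (-63.1276,24.7554)
T_B = V + ((C−V)·d_B)·d_B = V + 42.3148·d_B = (-60.4601,-4.1180)
sweep = 180° − θ = 139.9260°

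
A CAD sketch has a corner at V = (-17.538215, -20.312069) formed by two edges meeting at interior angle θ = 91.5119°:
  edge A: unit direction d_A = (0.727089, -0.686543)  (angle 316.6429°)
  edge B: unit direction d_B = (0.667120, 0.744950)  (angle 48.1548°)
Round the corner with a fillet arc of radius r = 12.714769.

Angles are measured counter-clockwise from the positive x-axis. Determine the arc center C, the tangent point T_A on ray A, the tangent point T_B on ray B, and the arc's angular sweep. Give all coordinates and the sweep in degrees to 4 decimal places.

bisector direction at 2.3989° = (0.999124,0.041856)
center distance |VC| = r/sin(θ/2) = 12.714769/sin(45.7559°) = 17.748776
C = V + |VC|·bis = (0.1950,-19.5692)
T_A = V + ((C−V)·d_A)·d_A = V + 12.3836·d_A = (-8.5342,-28.8140)
T_B = V + ((C−V)·d_B)·d_B = V + 12.3836·d_B = (-9.2769,-11.0869)
sweep = 180° − θ = 88.4881°

center=(0.1950,-19.5692) T_A=(-8.5342,-28.8140) T_B=(-9.2769,-11.0869) sweep=88.4881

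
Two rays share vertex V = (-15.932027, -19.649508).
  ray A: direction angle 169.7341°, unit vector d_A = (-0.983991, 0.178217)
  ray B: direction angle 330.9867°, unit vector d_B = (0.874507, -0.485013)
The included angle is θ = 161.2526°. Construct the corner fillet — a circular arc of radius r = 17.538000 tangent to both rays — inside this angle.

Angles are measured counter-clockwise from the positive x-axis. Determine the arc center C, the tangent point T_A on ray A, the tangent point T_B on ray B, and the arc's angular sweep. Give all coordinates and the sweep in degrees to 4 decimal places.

bisector direction at 250.3604° = (-0.336103,-0.941825)
center distance |VC| = r/sin(θ/2) = 17.538000/sin(80.6263°) = 17.775354
C = V + |VC|·bis = (-21.9064,-36.3908)
T_A = V + ((C−V)·d_A)·d_A = V + 2.8951·d_A = (-18.7808,-19.1335)
T_B = V + ((C−V)·d_B)·d_B = V + 2.8951·d_B = (-13.4002,-21.0537)
sweep = 180° − θ = 18.7474°

center=(-21.9064,-36.3908) T_A=(-18.7808,-19.1335) T_B=(-13.4002,-21.0537) sweep=18.7474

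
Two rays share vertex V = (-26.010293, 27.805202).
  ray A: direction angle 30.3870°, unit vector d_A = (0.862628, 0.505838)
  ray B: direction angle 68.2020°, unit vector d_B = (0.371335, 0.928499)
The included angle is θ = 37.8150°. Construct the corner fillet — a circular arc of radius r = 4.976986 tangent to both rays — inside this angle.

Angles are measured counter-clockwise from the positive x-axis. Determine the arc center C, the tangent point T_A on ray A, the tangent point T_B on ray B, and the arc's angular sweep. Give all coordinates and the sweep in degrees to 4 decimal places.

bisector direction at 49.2945° = (0.652171,0.758072)
center distance |VC| = r/sin(θ/2) = 4.976986/sin(18.9075°) = 15.359112
C = V + |VC|·bis = (-15.9935,39.4485)
T_A = V + ((C−V)·d_A)·d_A = V + 14.5304·d_A = (-13.4760,35.1552)
T_B = V + ((C−V)·d_B)·d_B = V + 14.5304·d_B = (-20.6146,41.2966)
sweep = 180° − θ = 142.1850°

center=(-15.9935,39.4485) T_A=(-13.4760,35.1552) T_B=(-20.6146,41.2966) sweep=142.1850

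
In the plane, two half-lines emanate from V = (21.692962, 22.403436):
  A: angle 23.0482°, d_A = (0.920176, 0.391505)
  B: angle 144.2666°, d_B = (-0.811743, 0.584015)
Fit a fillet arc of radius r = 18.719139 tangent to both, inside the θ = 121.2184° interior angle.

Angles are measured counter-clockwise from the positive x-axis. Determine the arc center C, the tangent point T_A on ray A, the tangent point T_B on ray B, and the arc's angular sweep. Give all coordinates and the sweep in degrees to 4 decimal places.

bisector direction at 83.6574° = (0.110473,0.993879)
center distance |VC| = r/sin(θ/2) = 18.719139/sin(60.6092°) = 21.484331
C = V + |VC|·bis = (24.0664,43.7563)
T_A = V + ((C−V)·d_A)·d_A = V + 10.5437·d_A = (31.3951,26.5314)
T_B = V + ((C−V)·d_B)·d_B = V + 10.5437·d_B = (13.1342,28.5611)
sweep = 180° − θ = 58.7816°

center=(24.0664,43.7563) T_A=(31.3951,26.5314) T_B=(13.1342,28.5611) sweep=58.7816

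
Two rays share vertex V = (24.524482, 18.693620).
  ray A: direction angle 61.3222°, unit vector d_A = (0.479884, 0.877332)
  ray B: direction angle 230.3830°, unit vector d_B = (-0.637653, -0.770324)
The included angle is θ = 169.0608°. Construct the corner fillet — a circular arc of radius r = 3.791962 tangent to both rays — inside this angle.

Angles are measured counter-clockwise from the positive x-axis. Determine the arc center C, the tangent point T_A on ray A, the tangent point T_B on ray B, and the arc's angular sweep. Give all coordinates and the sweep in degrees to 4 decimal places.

bisector direction at 145.8526° = (-0.827596,0.561324)
center distance |VC| = r/sin(θ/2) = 3.791962/sin(84.5304°) = 3.809306
C = V + |VC|·bis = (21.3719,20.8319)
T_A = V + ((C−V)·d_A)·d_A = V + 0.3631·d_A = (24.6987,19.0122)
T_B = V + ((C−V)·d_B)·d_B = V + 0.3631·d_B = (24.2930,18.4139)
sweep = 180° − θ = 10.9392°

center=(21.3719,20.8319) T_A=(24.6987,19.0122) T_B=(24.2930,18.4139) sweep=10.9392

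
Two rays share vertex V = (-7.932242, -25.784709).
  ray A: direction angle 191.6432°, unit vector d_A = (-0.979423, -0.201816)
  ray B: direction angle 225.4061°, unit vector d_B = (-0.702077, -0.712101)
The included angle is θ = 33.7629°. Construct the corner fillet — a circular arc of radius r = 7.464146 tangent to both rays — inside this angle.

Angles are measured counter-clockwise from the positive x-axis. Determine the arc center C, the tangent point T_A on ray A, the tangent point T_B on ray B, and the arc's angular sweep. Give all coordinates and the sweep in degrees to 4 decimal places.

center=(-30.5158,-38.0592) T_A=(-32.0222,-30.7486) T_B=(-25.2006,-43.2996) sweep=146.2371

bisector direction at 208.5247° = (-0.878612,-0.477537)
center distance |VC| = r/sin(θ/2) = 7.464146/sin(16.8815°) = 25.703655
C = V + |VC|·bis = (-30.5158,-38.0592)
T_A = V + ((C−V)·d_A)·d_A = V + 24.5960·d_A = (-32.0222,-30.7486)
T_B = V + ((C−V)·d_B)·d_B = V + 24.5960·d_B = (-25.2006,-43.2996)
sweep = 180° − θ = 146.2371°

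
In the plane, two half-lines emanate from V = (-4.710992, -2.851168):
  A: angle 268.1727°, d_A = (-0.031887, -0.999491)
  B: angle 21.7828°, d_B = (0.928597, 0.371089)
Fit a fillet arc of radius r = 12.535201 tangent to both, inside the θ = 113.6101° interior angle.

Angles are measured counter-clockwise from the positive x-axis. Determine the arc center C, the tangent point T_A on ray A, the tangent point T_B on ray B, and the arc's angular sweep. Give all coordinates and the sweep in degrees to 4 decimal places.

bisector direction at 324.9778° = (0.818929,-0.573894)
center distance |VC| = r/sin(θ/2) = 12.535201/sin(56.8051°) = 14.979700
C = V + |VC|·bis = (7.5563,-11.4479)
T_A = V + ((C−V)·d_A)·d_A = V + 8.2012·d_A = (-4.9725,-11.0482)
T_B = V + ((C−V)·d_B)·d_B = V + 8.2012·d_B = (2.9046,0.1922)
sweep = 180° − θ = 66.3899°

center=(7.5563,-11.4479) T_A=(-4.9725,-11.0482) T_B=(2.9046,0.1922) sweep=66.3899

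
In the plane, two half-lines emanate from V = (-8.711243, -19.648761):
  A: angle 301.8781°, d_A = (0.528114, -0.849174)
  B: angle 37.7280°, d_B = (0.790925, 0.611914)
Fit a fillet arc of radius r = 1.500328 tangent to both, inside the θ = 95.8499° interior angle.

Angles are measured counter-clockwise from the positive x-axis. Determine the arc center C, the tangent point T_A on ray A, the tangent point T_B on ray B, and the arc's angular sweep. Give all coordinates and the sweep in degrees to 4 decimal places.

bisector direction at 349.8031° = (0.984205,-0.177032)
center distance |VC| = r/sin(θ/2) = 1.500328/sin(47.9250°) = 2.021276
C = V + |VC|·bis = (-6.7219,-20.0066)
T_A = V + ((C−V)·d_A)·d_A = V + 1.3545·d_A = (-7.9959,-20.7989)
T_B = V + ((C−V)·d_B)·d_B = V + 1.3545·d_B = (-7.6400,-18.8199)
sweep = 180° − θ = 84.1501°

center=(-6.7219,-20.0066) T_A=(-7.9959,-20.7989) T_B=(-7.6400,-18.8199) sweep=84.1501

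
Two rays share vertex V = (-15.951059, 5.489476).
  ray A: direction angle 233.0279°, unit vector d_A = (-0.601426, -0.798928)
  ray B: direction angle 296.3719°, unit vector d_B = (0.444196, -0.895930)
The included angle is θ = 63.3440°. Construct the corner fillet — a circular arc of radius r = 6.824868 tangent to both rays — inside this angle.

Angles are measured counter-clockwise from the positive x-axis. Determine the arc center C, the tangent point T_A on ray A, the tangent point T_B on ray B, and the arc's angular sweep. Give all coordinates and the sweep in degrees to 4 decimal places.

center=(-17.1517,-7.4533) T_A=(-22.6043,-3.3487) T_B=(-11.0371,-4.4217) sweep=116.6560

bisector direction at 264.6999° = (-0.092372,-0.995725)
center distance |VC| = r/sin(θ/2) = 6.824868/sin(31.6720°) = 12.998367
C = V + |VC|·bis = (-17.1517,-7.4533)
T_A = V + ((C−V)·d_A)·d_A = V + 11.0625·d_A = (-22.6043,-3.3487)
T_B = V + ((C−V)·d_B)·d_B = V + 11.0625·d_B = (-11.0371,-4.4217)
sweep = 180° − θ = 116.6560°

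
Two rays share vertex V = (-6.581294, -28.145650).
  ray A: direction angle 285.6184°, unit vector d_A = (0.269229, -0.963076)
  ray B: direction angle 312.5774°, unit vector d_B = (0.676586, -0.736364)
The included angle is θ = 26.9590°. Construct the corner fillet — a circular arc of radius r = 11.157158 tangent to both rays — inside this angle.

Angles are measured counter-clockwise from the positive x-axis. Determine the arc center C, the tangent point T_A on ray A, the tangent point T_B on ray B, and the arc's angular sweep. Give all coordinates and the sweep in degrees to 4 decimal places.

bisector direction at 299.0979° = (0.486303,-0.873790)
center distance |VC| = r/sin(θ/2) = 11.157158/sin(13.4795°) = 47.864781
C = V + |VC|·bis = (16.6955,-69.9694)
T_A = V + ((C−V)·d_A)·d_A = V + 46.5463·d_A = (5.9503,-72.9733)
T_B = V + ((C−V)·d_B)·d_B = V + 46.5463·d_B = (24.9112,-62.4206)
sweep = 180° − θ = 153.0410°

center=(16.6955,-69.9694) T_A=(5.9503,-72.9733) T_B=(24.9112,-62.4206) sweep=153.0410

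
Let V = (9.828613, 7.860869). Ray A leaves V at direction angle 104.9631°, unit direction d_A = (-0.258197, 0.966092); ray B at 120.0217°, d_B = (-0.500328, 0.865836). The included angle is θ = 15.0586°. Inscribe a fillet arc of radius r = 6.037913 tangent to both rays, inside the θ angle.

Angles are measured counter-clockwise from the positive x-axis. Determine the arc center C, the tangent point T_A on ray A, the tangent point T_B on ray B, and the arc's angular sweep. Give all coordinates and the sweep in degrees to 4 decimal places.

bisector direction at 112.4924° = (-0.382561,0.923930)
center distance |VC| = r/sin(θ/2) = 6.037913/sin(7.5293°) = 46.079267
C = V + |VC|·bis = (-7.7995,50.4349)
T_A = V + ((C−V)·d_A)·d_A = V + 45.6820·d_A = (-1.9663,51.9939)
T_B = V + ((C−V)·d_B)·d_B = V + 45.6820·d_B = (-13.0274,47.4140)
sweep = 180° − θ = 164.9414°

center=(-7.7995,50.4349) T_A=(-1.9663,51.9939) T_B=(-13.0274,47.4140) sweep=164.9414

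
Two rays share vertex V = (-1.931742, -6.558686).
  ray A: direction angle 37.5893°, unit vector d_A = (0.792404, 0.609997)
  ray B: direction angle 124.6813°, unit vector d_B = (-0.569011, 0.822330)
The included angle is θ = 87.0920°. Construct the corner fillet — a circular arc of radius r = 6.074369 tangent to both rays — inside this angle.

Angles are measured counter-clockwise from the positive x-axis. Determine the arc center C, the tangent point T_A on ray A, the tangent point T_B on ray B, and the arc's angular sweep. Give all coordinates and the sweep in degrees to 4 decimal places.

center=(-0.5730,2.1530) T_A=(3.1323,-2.6603) T_B=(-5.5682,-1.3034) sweep=92.9080

bisector direction at 81.1353° = (0.154102,0.988055)
center distance |VC| = r/sin(θ/2) = 6.074369/sin(43.5460°) = 8.817020
C = V + |VC|·bis = (-0.5730,2.1530)
T_A = V + ((C−V)·d_A)·d_A = V + 6.3908·d_A = (3.1323,-2.6603)
T_B = V + ((C−V)·d_B)·d_B = V + 6.3908·d_B = (-5.5682,-1.3034)
sweep = 180° − θ = 92.9080°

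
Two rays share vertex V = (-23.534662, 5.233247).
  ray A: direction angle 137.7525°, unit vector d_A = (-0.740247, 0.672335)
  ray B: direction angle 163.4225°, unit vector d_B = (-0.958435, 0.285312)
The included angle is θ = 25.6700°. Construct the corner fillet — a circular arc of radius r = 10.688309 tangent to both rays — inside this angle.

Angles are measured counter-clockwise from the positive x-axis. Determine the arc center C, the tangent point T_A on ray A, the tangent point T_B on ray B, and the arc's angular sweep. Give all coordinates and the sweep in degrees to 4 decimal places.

center=(-65.4473,28.8619) T_A=(-58.2612,36.7739) T_B=(-68.4969,18.6178) sweep=154.3300

bisector direction at 150.5875° = (-0.871107,0.491094)
center distance |VC| = r/sin(θ/2) = 10.688309/sin(12.8350°) = 48.114296
C = V + |VC|·bis = (-65.4473,28.8619)
T_A = V + ((C−V)·d_A)·d_A = V + 46.9121·d_A = (-58.2612,36.7739)
T_B = V + ((C−V)·d_B)·d_B = V + 46.9121·d_B = (-68.4969,18.6178)
sweep = 180° − θ = 154.3300°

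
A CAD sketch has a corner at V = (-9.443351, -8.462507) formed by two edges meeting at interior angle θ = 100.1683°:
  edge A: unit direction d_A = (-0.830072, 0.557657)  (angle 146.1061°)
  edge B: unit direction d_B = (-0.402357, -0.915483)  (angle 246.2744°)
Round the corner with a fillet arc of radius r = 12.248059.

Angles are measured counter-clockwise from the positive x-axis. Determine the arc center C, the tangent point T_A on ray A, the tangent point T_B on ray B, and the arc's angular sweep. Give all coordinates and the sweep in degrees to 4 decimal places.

bisector direction at 196.1902° = (-0.960341,-0.278828)
center distance |VC| = r/sin(θ/2) = 12.248059/sin(50.0842°) = 15.969043
C = V + |VC|·bis = (-24.7791,-12.9151)
T_A = V + ((C−V)·d_A)·d_A = V + 10.2467·d_A = (-17.9489,-2.7484)
T_B = V + ((C−V)·d_B)·d_B = V + 10.2467·d_B = (-13.5662,-17.8432)
sweep = 180° − θ = 79.8317°

center=(-24.7791,-12.9151) T_A=(-17.9489,-2.7484) T_B=(-13.5662,-17.8432) sweep=79.8317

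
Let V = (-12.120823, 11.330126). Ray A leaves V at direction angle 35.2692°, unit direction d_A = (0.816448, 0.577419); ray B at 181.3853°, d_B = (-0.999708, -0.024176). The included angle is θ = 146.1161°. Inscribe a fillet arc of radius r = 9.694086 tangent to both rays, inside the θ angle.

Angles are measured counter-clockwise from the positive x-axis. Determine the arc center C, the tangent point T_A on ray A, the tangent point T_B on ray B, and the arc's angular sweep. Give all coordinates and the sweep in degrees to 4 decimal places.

bisector direction at 108.3272° = (-0.314444,0.949276)
center distance |VC| = r/sin(θ/2) = 9.694086/sin(73.0580°) = 10.133892
C = V + |VC|·bis = (-15.3074,20.9500)
T_A = V + ((C−V)·d_A)·d_A = V + 2.9530·d_A = (-9.7098,13.0353)
T_B = V + ((C−V)·d_B)·d_B = V + 2.9530·d_B = (-15.0730,11.2587)
sweep = 180° − θ = 33.8839°

center=(-15.3074,20.9500) T_A=(-9.7098,13.0353) T_B=(-15.0730,11.2587) sweep=33.8839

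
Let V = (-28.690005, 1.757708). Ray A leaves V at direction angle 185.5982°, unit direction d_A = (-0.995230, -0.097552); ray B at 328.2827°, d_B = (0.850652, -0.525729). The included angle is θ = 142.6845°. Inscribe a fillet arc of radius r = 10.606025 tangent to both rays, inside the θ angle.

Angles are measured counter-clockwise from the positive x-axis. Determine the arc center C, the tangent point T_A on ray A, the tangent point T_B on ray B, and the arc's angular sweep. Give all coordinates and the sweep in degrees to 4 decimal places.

center=(-31.2195,-9.1471) T_A=(-32.2542,1.4084) T_B=(-25.6436,-0.1250) sweep=37.3155

bisector direction at 256.9404° = (-0.225964,-0.974136)
center distance |VC| = r/sin(θ/2) = 10.606025/sin(71.3423°) = 11.194327
C = V + |VC|·bis = (-31.2195,-9.1471)
T_A = V + ((C−V)·d_A)·d_A = V + 3.5812·d_A = (-32.2542,1.4084)
T_B = V + ((C−V)·d_B)·d_B = V + 3.5812·d_B = (-25.6436,-0.1250)
sweep = 180° − θ = 37.3155°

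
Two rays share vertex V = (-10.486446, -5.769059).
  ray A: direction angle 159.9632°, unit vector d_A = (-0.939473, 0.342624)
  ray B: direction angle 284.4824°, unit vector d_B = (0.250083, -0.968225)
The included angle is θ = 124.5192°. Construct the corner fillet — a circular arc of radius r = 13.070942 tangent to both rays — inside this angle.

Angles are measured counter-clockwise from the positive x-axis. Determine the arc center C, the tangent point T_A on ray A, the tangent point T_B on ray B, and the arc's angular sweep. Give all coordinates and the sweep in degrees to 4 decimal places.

center=(-21.4229,-15.6936) T_A=(-16.9445,-3.4138) T_B=(-8.7673,-12.4248) sweep=55.4808

bisector direction at 222.2228° = (-0.740537,-0.672015)
center distance |VC| = r/sin(θ/2) = 13.070942/sin(62.2596°) = 14.768331
C = V + |VC|·bis = (-21.4229,-15.6936)
T_A = V + ((C−V)·d_A)·d_A = V + 6.8742·d_A = (-16.9445,-3.4138)
T_B = V + ((C−V)·d_B)·d_B = V + 6.8742·d_B = (-8.7673,-12.4248)
sweep = 180° − θ = 55.4808°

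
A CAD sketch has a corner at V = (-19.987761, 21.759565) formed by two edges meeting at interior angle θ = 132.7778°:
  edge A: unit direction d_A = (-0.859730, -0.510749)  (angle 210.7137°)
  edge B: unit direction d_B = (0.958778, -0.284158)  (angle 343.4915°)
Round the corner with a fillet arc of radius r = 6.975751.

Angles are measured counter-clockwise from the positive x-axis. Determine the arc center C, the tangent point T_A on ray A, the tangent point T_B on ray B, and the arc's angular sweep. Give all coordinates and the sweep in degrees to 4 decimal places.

bisector direction at 277.1026° = (0.123647,-0.992326)
center distance |VC| = r/sin(θ/2) = 6.975751/sin(66.3889°) = 7.613079
C = V + |VC|·bis = (-19.0464,14.2049)
T_A = V + ((C−V)·d_A)·d_A = V + 3.0492·d_A = (-22.6093,20.2022)
T_B = V + ((C−V)·d_B)·d_B = V + 3.0492·d_B = (-17.0642,20.8931)
sweep = 180° − θ = 47.2222°

center=(-19.0464,14.2049) T_A=(-22.6093,20.2022) T_B=(-17.0642,20.8931) sweep=47.2222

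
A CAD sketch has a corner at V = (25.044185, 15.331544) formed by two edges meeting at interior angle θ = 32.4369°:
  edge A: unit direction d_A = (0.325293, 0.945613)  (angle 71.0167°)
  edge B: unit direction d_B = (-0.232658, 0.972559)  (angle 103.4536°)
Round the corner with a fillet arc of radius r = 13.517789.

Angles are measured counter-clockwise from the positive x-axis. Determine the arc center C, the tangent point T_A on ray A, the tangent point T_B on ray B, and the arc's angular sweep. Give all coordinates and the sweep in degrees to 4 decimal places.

center=(27.3788,63.6740) T_A=(40.1614,59.2767) T_B=(14.2320,60.5289) sweep=147.5631

bisector direction at 87.2352° = (0.048237,0.998836)
center distance |VC| = r/sin(θ/2) = 13.517789/sin(16.2185°) = 48.398760
C = V + |VC|·bis = (27.3788,63.6740)
T_A = V + ((C−V)·d_A)·d_A = V + 46.4727·d_A = (40.1614,59.2767)
T_B = V + ((C−V)·d_B)·d_B = V + 46.4727·d_B = (14.2320,60.5289)
sweep = 180° − θ = 147.5631°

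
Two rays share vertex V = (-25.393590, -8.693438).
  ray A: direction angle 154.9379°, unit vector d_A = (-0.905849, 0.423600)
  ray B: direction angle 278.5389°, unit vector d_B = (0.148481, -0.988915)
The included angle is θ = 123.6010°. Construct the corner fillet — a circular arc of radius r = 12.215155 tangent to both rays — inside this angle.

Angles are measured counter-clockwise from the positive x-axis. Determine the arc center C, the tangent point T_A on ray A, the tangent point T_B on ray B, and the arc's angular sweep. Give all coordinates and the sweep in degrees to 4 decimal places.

bisector direction at 216.7384° = (-0.801375,-0.598162)
center distance |VC| = r/sin(θ/2) = 12.215155/sin(61.8005°) = 13.860263
C = V + |VC|·bis = (-36.5009,-16.9841)
T_A = V + ((C−V)·d_A)·d_A = V + 6.5496·d_A = (-31.3265,-5.9190)
T_B = V + ((C−V)·d_B)·d_B = V + 6.5496·d_B = (-24.4211,-15.1704)
sweep = 180° − θ = 56.3990°

center=(-36.5009,-16.9841) T_A=(-31.3265,-5.9190) T_B=(-24.4211,-15.1704) sweep=56.3990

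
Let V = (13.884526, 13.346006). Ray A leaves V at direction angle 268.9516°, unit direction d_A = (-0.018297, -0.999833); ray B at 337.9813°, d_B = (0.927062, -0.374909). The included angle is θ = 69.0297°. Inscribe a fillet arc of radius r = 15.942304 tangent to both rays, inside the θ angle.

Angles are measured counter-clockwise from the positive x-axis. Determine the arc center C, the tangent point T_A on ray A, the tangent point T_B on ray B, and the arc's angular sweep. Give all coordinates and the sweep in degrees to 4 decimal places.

center=(29.4000,-10.1251) T_A=(13.4603,-9.8334) T_B=(35.3769,4.6544) sweep=110.9703

bisector direction at 303.4664° = (0.551449,-0.834209)
center distance |VC| = r/sin(θ/2) = 15.942304/sin(34.5149°) = 28.135804
C = V + |VC|·bis = (29.4000,-10.1251)
T_A = V + ((C−V)·d_A)·d_A = V + 23.1833·d_A = (13.4603,-9.8334)
T_B = V + ((C−V)·d_B)·d_B = V + 23.1833·d_B = (35.3769,4.6544)
sweep = 180° − θ = 110.9703°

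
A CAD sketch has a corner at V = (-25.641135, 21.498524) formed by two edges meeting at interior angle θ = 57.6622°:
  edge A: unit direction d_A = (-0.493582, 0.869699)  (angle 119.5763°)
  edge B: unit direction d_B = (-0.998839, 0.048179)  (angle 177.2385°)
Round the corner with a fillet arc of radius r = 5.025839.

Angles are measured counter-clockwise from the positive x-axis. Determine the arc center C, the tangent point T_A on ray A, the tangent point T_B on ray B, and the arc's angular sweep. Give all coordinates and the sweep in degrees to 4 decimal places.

bisector direction at 148.4074° = (-0.851795,0.523876)
center distance |VC| = r/sin(θ/2) = 5.025839/sin(28.8311°) = 10.422095
C = V + |VC|·bis = (-34.5186,26.9584)
T_A = V + ((C−V)·d_A)·d_A = V + 9.1302·d_A = (-30.1477,29.4391)
T_B = V + ((C−V)·d_B)·d_B = V + 9.1302·d_B = (-34.7608,21.9384)
sweep = 180° − θ = 122.3378°

center=(-34.5186,26.9584) T_A=(-30.1477,29.4391) T_B=(-34.7608,21.9384) sweep=122.3378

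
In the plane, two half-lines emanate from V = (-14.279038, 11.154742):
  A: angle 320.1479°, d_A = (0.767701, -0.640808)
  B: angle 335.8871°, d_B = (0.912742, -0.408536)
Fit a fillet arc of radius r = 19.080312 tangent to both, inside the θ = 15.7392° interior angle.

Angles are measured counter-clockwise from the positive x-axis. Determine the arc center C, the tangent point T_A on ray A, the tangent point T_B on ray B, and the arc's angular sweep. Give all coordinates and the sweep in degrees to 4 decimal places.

center=(103.9231,-62.6559) T_A=(91.6962,-77.3039) T_B=(111.7180,-45.2405) sweep=164.2608

bisector direction at 328.0175° = (0.848210,-0.529660)
center distance |VC| = r/sin(θ/2) = 19.080312/sin(7.8696°) = 139.354761
C = V + |VC|·bis = (103.9231,-62.6559)
T_A = V + ((C−V)·d_A)·d_A = V + 138.0424·d_A = (91.6962,-77.3039)
T_B = V + ((C−V)·d_B)·d_B = V + 138.0424·d_B = (111.7180,-45.2405)
sweep = 180° − θ = 164.2608°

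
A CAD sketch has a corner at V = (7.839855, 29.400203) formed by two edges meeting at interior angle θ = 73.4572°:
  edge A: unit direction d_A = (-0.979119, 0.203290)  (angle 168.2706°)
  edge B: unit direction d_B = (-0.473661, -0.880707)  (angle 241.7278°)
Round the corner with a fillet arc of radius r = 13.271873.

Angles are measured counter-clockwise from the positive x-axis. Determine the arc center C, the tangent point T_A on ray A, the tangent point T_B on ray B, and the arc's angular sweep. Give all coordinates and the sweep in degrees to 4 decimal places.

center=(-12.2738,20.0214) T_A=(-9.5758,33.0161) T_B=(-0.5852,13.7350) sweep=106.5428

bisector direction at 204.9992° = (-0.906314,-0.422606)
center distance |VC| = r/sin(θ/2) = 13.271873/sin(36.7286°) = 22.192829
C = V + |VC|·bis = (-12.2738,20.0214)
T_A = V + ((C−V)·d_A)·d_A = V + 17.7870·d_A = (-9.5758,33.0161)
T_B = V + ((C−V)·d_B)·d_B = V + 17.7870·d_B = (-0.5852,13.7350)
sweep = 180° − θ = 106.5428°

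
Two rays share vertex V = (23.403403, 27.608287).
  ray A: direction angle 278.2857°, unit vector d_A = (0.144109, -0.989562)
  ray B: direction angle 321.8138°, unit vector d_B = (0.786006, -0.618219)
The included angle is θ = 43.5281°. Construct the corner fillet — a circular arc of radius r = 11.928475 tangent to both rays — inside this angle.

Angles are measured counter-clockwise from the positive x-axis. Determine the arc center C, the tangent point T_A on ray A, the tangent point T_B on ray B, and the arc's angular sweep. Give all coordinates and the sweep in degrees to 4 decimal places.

center=(39.5130,-0.2385) T_A=(27.7091,-1.9575) T_B=(46.8874,9.1373) sweep=136.4719

bisector direction at 300.0498° = (0.500752,-0.865591)
center distance |VC| = r/sin(θ/2) = 11.928475/sin(21.7641°) = 32.170851
C = V + |VC|·bis = (39.5130,-0.2385)
T_A = V + ((C−V)·d_A)·d_A = V + 29.8777·d_A = (27.7091,-1.9575)
T_B = V + ((C−V)·d_B)·d_B = V + 29.8777·d_B = (46.8874,9.1373)
sweep = 180° − θ = 136.4719°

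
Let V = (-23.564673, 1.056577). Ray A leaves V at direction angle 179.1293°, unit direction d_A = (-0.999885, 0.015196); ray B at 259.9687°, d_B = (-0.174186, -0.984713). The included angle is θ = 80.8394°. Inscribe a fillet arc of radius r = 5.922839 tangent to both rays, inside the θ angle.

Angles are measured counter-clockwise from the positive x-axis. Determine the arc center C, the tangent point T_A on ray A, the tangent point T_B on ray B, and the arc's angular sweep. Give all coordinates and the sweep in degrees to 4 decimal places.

center=(-30.6083,-4.7599) T_A=(-30.5183,1.1623) T_B=(-24.7760,-5.7916) sweep=99.1606

bisector direction at 219.5490° = (-0.771080,-0.636738)
center distance |VC| = r/sin(θ/2) = 5.922839/sin(40.4197°) = 9.134803
C = V + |VC|·bis = (-30.6083,-4.7599)
T_A = V + ((C−V)·d_A)·d_A = V + 6.9545·d_A = (-30.5183,1.1623)
T_B = V + ((C−V)·d_B)·d_B = V + 6.9545·d_B = (-24.7760,-5.7916)
sweep = 180° − θ = 99.1606°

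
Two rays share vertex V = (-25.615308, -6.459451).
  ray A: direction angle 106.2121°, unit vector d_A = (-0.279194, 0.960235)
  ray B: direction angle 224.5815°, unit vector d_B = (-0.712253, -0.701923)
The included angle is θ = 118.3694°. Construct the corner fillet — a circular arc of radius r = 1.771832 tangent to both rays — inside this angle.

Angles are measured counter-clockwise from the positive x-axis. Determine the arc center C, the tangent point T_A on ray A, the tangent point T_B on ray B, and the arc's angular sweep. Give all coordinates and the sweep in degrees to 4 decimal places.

bisector direction at 165.3968° = (-0.967695,0.252123)
center distance |VC| = r/sin(θ/2) = 1.771832/sin(59.1847°) = 2.063093
C = V + |VC|·bis = (-27.6118,-5.9393)
T_A = V + ((C−V)·d_A)·d_A = V + 1.0569·d_A = (-25.9104,-5.4446)
T_B = V + ((C−V)·d_B)·d_B = V + 1.0569·d_B = (-26.3681,-7.2013)
sweep = 180° − θ = 61.6306°

center=(-27.6118,-5.9393) T_A=(-25.9104,-5.4446) T_B=(-26.3681,-7.2013) sweep=61.6306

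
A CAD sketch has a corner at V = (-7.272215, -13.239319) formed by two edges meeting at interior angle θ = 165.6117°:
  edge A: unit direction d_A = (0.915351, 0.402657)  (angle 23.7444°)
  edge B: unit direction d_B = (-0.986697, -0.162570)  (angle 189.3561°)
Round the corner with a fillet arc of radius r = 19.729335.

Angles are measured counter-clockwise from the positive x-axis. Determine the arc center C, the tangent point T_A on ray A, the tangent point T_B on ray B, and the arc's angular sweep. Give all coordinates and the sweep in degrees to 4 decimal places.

bisector direction at 106.5503° = (-0.284856,0.958570)
center distance |VC| = r/sin(θ/2) = 19.729335/sin(82.8059°) = 19.885887
C = V + |VC|·bis = (-12.9368,5.8227)
T_A = V + ((C−V)·d_A)·d_A = V + 2.4903·d_A = (-4.9927,-12.2366)
T_B = V + ((C−V)·d_B)·d_B = V + 2.4903·d_B = (-9.7294,-13.6442)
sweep = 180° − θ = 14.3883°

center=(-12.9368,5.8227) T_A=(-4.9927,-12.2366) T_B=(-9.7294,-13.6442) sweep=14.3883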